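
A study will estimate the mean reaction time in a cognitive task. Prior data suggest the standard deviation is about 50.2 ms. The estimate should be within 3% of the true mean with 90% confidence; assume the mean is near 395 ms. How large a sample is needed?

For a mean, the margin of error is E = z·σ/√n, so n = (zσ/E)².
At 90% confidence, z = 1.645.
E = 3% of 395 = 11.85 ms.
n = (1.645 × 50.2 / 11.85)² = 48.56
Round up: n = 49.

n = 49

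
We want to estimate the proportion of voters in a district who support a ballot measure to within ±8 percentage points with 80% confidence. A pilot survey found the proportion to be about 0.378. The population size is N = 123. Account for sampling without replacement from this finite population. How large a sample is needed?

41

For a proportion with margin E = 0.08 at 80% confidence, z = 1.282.
n = p̂(1−p̂)(z/E)² = 0.378 × 0.622 × (1.282/0.08)² = 60.38 — call this n₀.
Finite-population correction with N = 123: n = n₀ / (1 + (n₀−1)/N) = 60.38 / 1.483 = 40.71
Round up: n = 41.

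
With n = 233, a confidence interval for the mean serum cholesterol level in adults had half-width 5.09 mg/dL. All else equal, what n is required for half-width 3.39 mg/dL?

Margin of error scales as 1/√n, so n₂ = n₁·(E₁/E₂)².
n₂ = 233 × (5.09/3.39)² = 233 × 2.254 = 525.18
Round up: n₂ = 526.

526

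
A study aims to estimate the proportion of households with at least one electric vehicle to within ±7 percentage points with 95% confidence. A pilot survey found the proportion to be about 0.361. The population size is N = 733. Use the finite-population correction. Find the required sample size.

146

For a proportion with margin E = 0.07 at 95% confidence, z = 1.960.
n = p̂(1−p̂)(z/E)² = 0.361 × 0.639 × (1.960/0.07)² = 180.85 — call this n₀.
Finite-population correction with N = 733: n = n₀ / (1 + (n₀−1)/N) = 180.85 / 1.245 = 145.26
Round up: n = 146.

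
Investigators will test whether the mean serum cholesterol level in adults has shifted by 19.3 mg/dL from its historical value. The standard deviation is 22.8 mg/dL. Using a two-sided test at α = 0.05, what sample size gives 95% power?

19

For a one-sample z-test, n = ((z_{α/2} + z_β)·σ/δ)².
z_{α/2} = 1.960 (two-sided α = 0.05); z_β = 1.645 (power 95% → β = 0.05).
n = (3.605 × 22.8 / 19.3)² = 18.14
Round up: n = 19.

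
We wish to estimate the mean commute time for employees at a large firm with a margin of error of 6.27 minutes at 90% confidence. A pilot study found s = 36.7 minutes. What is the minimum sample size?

n = 93

For a mean, the margin of error is E = z·σ/√n, so n = (zσ/E)².
At 90% confidence, z = 1.645.
n = (1.645 × 36.7 / 6.27)² = 92.71
Round up: n = 93.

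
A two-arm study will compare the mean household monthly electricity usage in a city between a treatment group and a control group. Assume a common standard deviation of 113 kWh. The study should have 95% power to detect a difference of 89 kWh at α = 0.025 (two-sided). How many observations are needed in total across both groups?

For two equal groups, n per group = 2·((z_{α/2} + z_β)·σ/δ)².
z_{α/2} = 2.241; z_β = 1.645 (power 95%).
n = 2 × (3.886 × 113 / 89)² = 2 × 24.34 = 48.68
Round up: n = 49 per group.
Total across both groups: 2 × 49 = 98.

98 total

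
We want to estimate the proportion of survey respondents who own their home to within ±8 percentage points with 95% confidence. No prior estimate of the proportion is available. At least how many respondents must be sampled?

151

For a proportion with margin E = 0.08 at 95% confidence, z = 1.960.
With no prior estimate, use p = 0.5, which maximizes p(1−p) at 0.25.
n = 0.25 × (z/E)² = 0.25 × (1.960/0.08)² = 150.06
Round up: n = 151.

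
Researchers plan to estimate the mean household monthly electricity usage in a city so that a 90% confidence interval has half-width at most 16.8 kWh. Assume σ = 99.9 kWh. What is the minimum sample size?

For a mean, the margin of error is E = z·σ/√n, so n = (zσ/E)².
At 90% confidence, z = 1.645.
n = (1.645 × 99.9 / 16.8)² = 95.69
Round up: n = 96.

96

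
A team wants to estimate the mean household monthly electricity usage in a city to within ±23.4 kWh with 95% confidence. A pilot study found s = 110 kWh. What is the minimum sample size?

For a mean, the margin of error is E = z·σ/√n, so n = (zσ/E)².
At 95% confidence, z = 1.960.
n = (1.960 × 110 / 23.4)² = 84.89
Round up: n = 85.

85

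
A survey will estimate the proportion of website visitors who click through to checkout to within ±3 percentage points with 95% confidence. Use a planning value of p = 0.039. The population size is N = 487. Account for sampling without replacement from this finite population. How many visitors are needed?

For a proportion with margin E = 0.03 at 95% confidence, z = 1.960.
n = p̂(1−p̂)(z/E)² = 0.039 × 0.961 × (1.960/0.03)² = 159.98 — call this n₀.
Finite-population correction with N = 487: n = n₀ / (1 + (n₀−1)/N) = 159.98 / 1.326 = 120.65
Round up: n = 121.

121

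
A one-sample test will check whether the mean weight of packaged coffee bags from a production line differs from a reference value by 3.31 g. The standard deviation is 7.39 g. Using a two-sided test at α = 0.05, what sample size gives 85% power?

45

For a one-sample z-test, n = ((z_{α/2} + z_β)·σ/δ)².
z_{α/2} = 1.960 (two-sided α = 0.05); z_β = 1.036 (power 85% → β = 0.15).
n = (2.996 × 7.39 / 3.31)² = 44.74
Round up: n = 45.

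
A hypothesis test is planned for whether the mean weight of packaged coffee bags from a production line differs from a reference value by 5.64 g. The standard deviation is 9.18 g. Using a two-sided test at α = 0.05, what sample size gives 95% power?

For a one-sample z-test, n = ((z_{α/2} + z_β)·σ/δ)².
z_{α/2} = 1.960 (two-sided α = 0.05); z_β = 1.645 (power 95% → β = 0.05).
n = (3.605 × 9.18 / 5.64)² = 34.43
Round up: n = 35.

35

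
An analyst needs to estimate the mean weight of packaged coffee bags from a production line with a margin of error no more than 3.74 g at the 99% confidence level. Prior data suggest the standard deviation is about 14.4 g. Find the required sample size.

99

For a mean, the margin of error is E = z·σ/√n, so n = (zσ/E)².
At 99% confidence, z = 2.576.
n = (2.576 × 14.4 / 3.74)² = 98.37
Round up: n = 99.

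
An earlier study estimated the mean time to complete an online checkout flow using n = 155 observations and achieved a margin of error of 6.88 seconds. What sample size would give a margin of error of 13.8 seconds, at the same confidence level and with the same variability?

39

Margin of error scales as 1/√n, so n₂ = n₁·(E₁/E₂)².
n₂ = 155 × (6.88/13.8)² = 155 × 0.2486 = 38.53
Round up: n₂ = 39.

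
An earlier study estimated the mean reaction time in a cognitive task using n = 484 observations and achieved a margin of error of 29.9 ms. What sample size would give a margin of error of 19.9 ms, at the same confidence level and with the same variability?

n = 1093

Margin of error scales as 1/√n, so n₂ = n₁·(E₁/E₂)².
n₂ = 484 × (29.9/19.9)² = 484 × 2.258 = 1092.87
Round up: n₂ = 1093.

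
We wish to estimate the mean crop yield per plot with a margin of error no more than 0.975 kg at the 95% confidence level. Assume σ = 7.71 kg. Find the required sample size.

n = 241

For a mean, the margin of error is E = z·σ/√n, so n = (zσ/E)².
At 95% confidence, z = 1.960.
n = (1.960 × 7.71 / 0.975)² = 240.22
Round up: n = 241.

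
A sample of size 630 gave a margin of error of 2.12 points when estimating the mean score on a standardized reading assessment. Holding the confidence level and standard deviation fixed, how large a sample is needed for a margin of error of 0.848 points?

3938

Margin of error scales as 1/√n, so n₂ = n₁·(E₁/E₂)².
n₂ = 630 × (2.12/0.848)² = 630 × 6.25 = 3937.50
Round up: n₂ = 3938.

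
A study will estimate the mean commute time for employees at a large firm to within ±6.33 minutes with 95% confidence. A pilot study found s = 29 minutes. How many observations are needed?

81

For a mean, the margin of error is E = z·σ/√n, so n = (zσ/E)².
At 95% confidence, z = 1.960.
n = (1.960 × 29 / 6.33)² = 80.63
Round up: n = 81.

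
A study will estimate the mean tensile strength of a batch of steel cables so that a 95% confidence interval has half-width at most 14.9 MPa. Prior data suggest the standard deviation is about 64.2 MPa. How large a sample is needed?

For a mean, the margin of error is E = z·σ/√n, so n = (zσ/E)².
At 95% confidence, z = 1.960.
n = (1.960 × 64.2 / 14.9)² = 71.32
Round up: n = 72.

n = 72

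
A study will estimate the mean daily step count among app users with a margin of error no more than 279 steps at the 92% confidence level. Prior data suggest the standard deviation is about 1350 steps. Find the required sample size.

For a mean, the margin of error is E = z·σ/√n, so n = (zσ/E)².
At 92% confidence, z = 1.751.
n = (1.751 × 1350 / 279)² = 71.78
Round up: n = 72.

72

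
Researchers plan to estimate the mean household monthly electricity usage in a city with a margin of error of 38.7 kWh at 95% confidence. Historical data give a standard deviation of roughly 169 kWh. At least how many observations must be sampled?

For a mean, the margin of error is E = z·σ/√n, so n = (zσ/E)².
At 95% confidence, z = 1.960.
n = (1.960 × 169 / 38.7)² = 73.26
Round up: n = 74.

74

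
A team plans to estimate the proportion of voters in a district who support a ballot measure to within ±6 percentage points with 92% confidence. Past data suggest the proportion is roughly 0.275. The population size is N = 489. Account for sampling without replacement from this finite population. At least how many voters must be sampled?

127

For a proportion with margin E = 0.06 at 92% confidence, z = 1.751.
n = p̂(1−p̂)(z/E)² = 0.275 × 0.725 × (1.751/0.06)² = 169.80 — call this n₀.
Finite-population correction with N = 489: n = n₀ / (1 + (n₀−1)/N) = 169.80 / 1.345 = 126.25
Round up: n = 127.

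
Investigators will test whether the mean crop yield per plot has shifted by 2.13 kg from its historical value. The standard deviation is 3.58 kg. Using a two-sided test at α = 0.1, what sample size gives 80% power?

For a one-sample z-test, n = ((z_{α/2} + z_β)·σ/δ)².
z_{α/2} = 1.645 (two-sided α = 0.1); z_β = 0.842 (power 80% → β = 0.2).
n = (2.487 × 3.58 / 2.13)² = 17.47
Round up: n = 18.

18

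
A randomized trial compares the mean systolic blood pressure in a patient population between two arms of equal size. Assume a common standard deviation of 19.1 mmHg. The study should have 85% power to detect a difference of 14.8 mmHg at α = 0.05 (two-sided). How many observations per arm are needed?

30 per group

For two equal groups, n per group = 2·((z_{α/2} + z_β)·σ/δ)².
z_{α/2} = 1.960; z_β = 1.036 (power 85%).
n = 2 × (2.996 × 19.1 / 14.8)² = 2 × 14.95 = 29.90
Round up: n = 30 per group.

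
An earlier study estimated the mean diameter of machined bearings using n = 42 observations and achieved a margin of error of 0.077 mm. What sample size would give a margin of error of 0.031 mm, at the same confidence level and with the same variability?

Margin of error scales as 1/√n, so n₂ = n₁·(E₁/E₂)².
n₂ = 42 × (0.077/0.031)² = 42 × 6.17 = 259.14
Round up: n₂ = 260.

n = 260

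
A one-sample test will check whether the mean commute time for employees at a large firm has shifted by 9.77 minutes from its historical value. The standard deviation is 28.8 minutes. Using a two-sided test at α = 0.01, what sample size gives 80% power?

102

For a one-sample z-test, n = ((z_{α/2} + z_β)·σ/δ)².
z_{α/2} = 2.576 (two-sided α = 0.01); z_β = 0.842 (power 80% → β = 0.2).
n = (3.418 × 28.8 / 9.77)² = 101.52
Round up: n = 102.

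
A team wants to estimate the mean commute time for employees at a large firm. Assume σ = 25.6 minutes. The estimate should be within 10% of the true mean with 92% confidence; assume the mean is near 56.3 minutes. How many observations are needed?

For a mean, the margin of error is E = z·σ/√n, so n = (zσ/E)².
At 92% confidence, z = 1.751.
E = 10% of 56.3 = 5.63 minutes.
n = (1.751 × 25.6 / 5.63)² = 63.39
Round up: n = 64.

n = 64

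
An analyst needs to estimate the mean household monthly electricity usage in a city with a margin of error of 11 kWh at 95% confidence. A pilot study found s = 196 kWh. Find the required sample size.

1220

For a mean, the margin of error is E = z·σ/√n, so n = (zσ/E)².
At 95% confidence, z = 1.960.
n = (1.960 × 196 / 11)² = 1219.66
Round up: n = 1220.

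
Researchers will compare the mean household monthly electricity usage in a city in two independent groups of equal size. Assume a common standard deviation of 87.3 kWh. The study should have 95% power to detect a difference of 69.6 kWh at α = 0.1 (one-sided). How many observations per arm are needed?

27 per group

For two equal groups, n per group = 2·((z_α + z_β)·σ/δ)².
z_α = 1.282; z_β = 1.645 (power 95%).
n = 2 × (2.927 × 87.3 / 69.6)² = 2 × 13.48 = 26.96
Round up: n = 27 per group.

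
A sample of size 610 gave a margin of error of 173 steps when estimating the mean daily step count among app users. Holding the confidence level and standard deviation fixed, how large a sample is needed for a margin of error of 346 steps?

153

Margin of error scales as 1/√n, so n₂ = n₁·(E₁/E₂)².
n₂ = 610 × (173/346)² = 610 × 0.25 = 152.50
Round up: n₂ = 153.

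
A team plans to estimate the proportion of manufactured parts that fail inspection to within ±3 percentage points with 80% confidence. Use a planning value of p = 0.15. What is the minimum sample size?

For a proportion with margin E = 0.03 at 80% confidence, z = 1.282.
n = p̂(1−p̂)(z/E)² = 0.15 × 0.85 × (1.282/0.03)² = 232.83
Round up: n = 233.

233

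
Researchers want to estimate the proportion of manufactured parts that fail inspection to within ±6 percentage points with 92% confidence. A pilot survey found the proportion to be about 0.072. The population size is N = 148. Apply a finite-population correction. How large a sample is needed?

For a proportion with margin E = 0.06 at 92% confidence, z = 1.751.
n = p̂(1−p̂)(z/E)² = 0.072 × 0.928 × (1.751/0.06)² = 56.90 — call this n₀.
Finite-population correction with N = 148: n = n₀ / (1 + (n₀−1)/N) = 56.90 / 1.378 = 41.29
Round up: n = 42.

n = 42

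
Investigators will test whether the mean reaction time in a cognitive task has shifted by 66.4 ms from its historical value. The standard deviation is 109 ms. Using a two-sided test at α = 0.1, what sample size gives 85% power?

20

For a one-sample z-test, n = ((z_{α/2} + z_β)·σ/δ)².
z_{α/2} = 1.645 (two-sided α = 0.1); z_β = 1.036 (power 85% → β = 0.15).
n = (2.681 × 109 / 66.4)² = 19.37
Round up: n = 20.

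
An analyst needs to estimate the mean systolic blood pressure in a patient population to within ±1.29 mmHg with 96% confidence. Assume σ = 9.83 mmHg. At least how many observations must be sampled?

245

For a mean, the margin of error is E = z·σ/√n, so n = (zσ/E)².
At 96% confidence, z = 2.054.
n = (2.054 × 9.83 / 1.29)² = 244.98
Round up: n = 245.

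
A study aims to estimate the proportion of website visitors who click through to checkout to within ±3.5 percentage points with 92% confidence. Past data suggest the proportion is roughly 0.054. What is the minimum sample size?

For a proportion with margin E = 0.035 at 92% confidence, z = 1.751.
n = p̂(1−p̂)(z/E)² = 0.054 × 0.946 × (1.751/0.035)² = 127.86
Round up: n = 128.

n = 128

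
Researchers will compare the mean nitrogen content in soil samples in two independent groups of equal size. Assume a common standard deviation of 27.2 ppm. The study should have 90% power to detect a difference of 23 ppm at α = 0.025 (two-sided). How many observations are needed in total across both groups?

70 total

For two equal groups, n per group = 2·((z_{α/2} + z_β)·σ/δ)².
z_{α/2} = 2.241; z_β = 1.282 (power 90%).
n = 2 × (3.523 × 27.2 / 23)² = 2 × 17.36 = 34.72
Round up: n = 35 per group.
Total across both groups: 2 × 35 = 70.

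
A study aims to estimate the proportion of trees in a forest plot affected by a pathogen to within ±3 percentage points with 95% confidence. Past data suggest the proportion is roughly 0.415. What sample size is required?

n = 1037

For a proportion with margin E = 0.03 at 95% confidence, z = 1.960.
n = p̂(1−p̂)(z/E)² = 0.415 × 0.585 × (1.960/0.03)² = 1036.27
Round up: n = 1037.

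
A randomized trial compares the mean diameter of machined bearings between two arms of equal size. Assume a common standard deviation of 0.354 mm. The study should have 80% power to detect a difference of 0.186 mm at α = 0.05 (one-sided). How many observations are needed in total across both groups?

For two equal groups, n per group = 2·((z_α + z_β)·σ/δ)².
z_α = 1.645; z_β = 0.842 (power 80%).
n = 2 × (2.487 × 0.354 / 0.186)² = 2 × 22.40 = 44.80
Round up: n = 45 per group.
Total across both groups: 2 × 45 = 90.

90 total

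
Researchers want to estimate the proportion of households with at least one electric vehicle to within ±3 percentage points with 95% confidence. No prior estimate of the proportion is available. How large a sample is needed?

For a proportion with margin E = 0.03 at 95% confidence, z = 1.960.
With no prior estimate, use p = 0.5, which maximizes p(1−p) at 0.25.
n = 0.25 × (z/E)² = 0.25 × (1.960/0.03)² = 1067.11
Round up: n = 1068.

n = 1068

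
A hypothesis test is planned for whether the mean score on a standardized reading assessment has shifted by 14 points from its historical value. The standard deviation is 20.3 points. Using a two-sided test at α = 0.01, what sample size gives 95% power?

For a one-sample z-test, n = ((z_{α/2} + z_β)·σ/δ)².
z_{α/2} = 2.576 (two-sided α = 0.01); z_β = 1.645 (power 95% → β = 0.05).
n = (4.221 × 20.3 / 14)² = 37.46
Round up: n = 38.

n = 38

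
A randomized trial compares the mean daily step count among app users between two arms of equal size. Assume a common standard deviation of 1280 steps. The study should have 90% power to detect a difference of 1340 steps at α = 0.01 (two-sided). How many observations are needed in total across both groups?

56 total

For two equal groups, n per group = 2·((z_{α/2} + z_β)·σ/δ)².
z_{α/2} = 2.576; z_β = 1.282 (power 90%).
n = 2 × (3.858 × 1280 / 1340)² = 2 × 13.58 = 27.16
Round up: n = 28 per group.
Total across both groups: 2 × 28 = 56.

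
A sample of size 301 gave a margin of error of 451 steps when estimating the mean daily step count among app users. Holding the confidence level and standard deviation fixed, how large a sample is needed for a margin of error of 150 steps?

Margin of error scales as 1/√n, so n₂ = n₁·(E₁/E₂)².
n₂ = 301 × (451/150)² = 301 × 9.04 = 2721.04
Round up: n₂ = 2722.

n = 2722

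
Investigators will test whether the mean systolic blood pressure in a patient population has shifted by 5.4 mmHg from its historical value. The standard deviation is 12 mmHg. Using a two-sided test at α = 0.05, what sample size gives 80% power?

For a one-sample z-test, n = ((z_{α/2} + z_β)·σ/δ)².
z_{α/2} = 1.960 (two-sided α = 0.05); z_β = 0.842 (power 80% → β = 0.2).
n = (2.802 × 12 / 5.4)² = 38.77
Round up: n = 39.

39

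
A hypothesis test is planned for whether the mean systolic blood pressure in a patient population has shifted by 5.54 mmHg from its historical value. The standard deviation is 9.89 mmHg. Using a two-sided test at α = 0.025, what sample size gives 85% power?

35

For a one-sample z-test, n = ((z_{α/2} + z_β)·σ/δ)².
z_{α/2} = 2.241 (two-sided α = 0.025); z_β = 1.036 (power 85% → β = 0.15).
n = (3.277 × 9.89 / 5.54)² = 34.22
Round up: n = 35.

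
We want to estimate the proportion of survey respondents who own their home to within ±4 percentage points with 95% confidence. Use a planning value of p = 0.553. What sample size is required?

For a proportion with margin E = 0.04 at 95% confidence, z = 1.960.
n = p̂(1−p̂)(z/E)² = 0.553 × 0.447 × (1.960/0.04)² = 593.51
Round up: n = 594.

n = 594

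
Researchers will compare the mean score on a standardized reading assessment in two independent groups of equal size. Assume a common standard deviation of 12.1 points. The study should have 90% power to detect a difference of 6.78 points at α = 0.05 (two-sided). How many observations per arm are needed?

67 per group

For two equal groups, n per group = 2·((z_{α/2} + z_β)·σ/δ)².
z_{α/2} = 1.960; z_β = 1.282 (power 90%).
n = 2 × (3.242 × 12.1 / 6.78)² = 2 × 33.48 = 66.96
Round up: n = 67 per group.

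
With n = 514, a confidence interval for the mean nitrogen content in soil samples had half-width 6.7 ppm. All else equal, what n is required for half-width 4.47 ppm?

1155

Margin of error scales as 1/√n, so n₂ = n₁·(E₁/E₂)².
n₂ = 514 × (6.7/4.47)² = 514 × 2.247 = 1154.96
Round up: n₂ = 1155.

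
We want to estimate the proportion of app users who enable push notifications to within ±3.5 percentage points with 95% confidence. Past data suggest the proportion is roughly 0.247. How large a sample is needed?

n = 584

For a proportion with margin E = 0.035 at 95% confidence, z = 1.960.
n = p̂(1−p̂)(z/E)² = 0.247 × 0.753 × (1.960/0.035)² = 583.27
Round up: n = 584.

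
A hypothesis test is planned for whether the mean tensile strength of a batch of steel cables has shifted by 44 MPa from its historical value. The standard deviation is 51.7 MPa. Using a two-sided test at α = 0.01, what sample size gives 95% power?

For a one-sample z-test, n = ((z_{α/2} + z_β)·σ/δ)².
z_{α/2} = 2.576 (two-sided α = 0.01); z_β = 1.645 (power 95% → β = 0.05).
n = (4.221 × 51.7 / 44)² = 24.60
Round up: n = 25.

25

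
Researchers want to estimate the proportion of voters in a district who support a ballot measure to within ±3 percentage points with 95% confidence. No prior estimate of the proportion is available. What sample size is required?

1068

For a proportion with margin E = 0.03 at 95% confidence, z = 1.960.
With no prior estimate, use p = 0.5, which maximizes p(1−p) at 0.25.
n = 0.25 × (z/E)² = 0.25 × (1.960/0.03)² = 1067.11
Round up: n = 1068.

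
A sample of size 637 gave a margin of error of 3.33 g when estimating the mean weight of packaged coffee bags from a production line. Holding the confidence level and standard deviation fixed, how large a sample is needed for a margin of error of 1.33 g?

n = 3994

Margin of error scales as 1/√n, so n₂ = n₁·(E₁/E₂)².
n₂ = 637 × (3.33/1.33)² = 637 × 6.269 = 3993.35
Round up: n₂ = 3994.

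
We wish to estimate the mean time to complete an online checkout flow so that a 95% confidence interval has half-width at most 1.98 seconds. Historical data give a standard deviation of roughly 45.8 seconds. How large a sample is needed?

For a mean, the margin of error is E = z·σ/√n, so n = (zσ/E)².
At 95% confidence, z = 1.960.
n = (1.960 × 45.8 / 1.98)² = 2055.48
Round up: n = 2056.

2056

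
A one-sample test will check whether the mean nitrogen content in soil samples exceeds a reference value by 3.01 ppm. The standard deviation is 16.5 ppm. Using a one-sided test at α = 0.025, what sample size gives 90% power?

For a one-sample z-test, n = ((z_α + z_β)·σ/δ)².
z_α = 1.960 (one-sided α = 0.025); z_β = 1.282 (power 90% → β = 0.1).
n = (3.242 × 16.5 / 3.01)² = 315.84
Round up: n = 316.

316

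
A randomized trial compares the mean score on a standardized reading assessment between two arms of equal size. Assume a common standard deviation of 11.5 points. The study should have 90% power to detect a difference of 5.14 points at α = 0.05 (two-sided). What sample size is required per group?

For two equal groups, n per group = 2·((z_{α/2} + z_β)·σ/δ)².
z_{α/2} = 1.960; z_β = 1.282 (power 90%).
n = 2 × (3.242 × 11.5 / 5.14)² = 2 × 52.61 = 105.22
Round up: n = 106 per group.

106 per group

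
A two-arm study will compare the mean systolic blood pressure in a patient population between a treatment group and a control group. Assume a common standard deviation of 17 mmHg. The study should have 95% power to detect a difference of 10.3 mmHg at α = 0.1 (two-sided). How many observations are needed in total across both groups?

118 total

For two equal groups, n per group = 2·((z_{α/2} + z_β)·σ/δ)².
z_{α/2} = 1.645; z_β = 1.645 (power 95%).
n = 2 × (3.290 × 17 / 10.3)² = 2 × 29.49 = 58.98
Round up: n = 59 per group.
Total across both groups: 2 × 59 = 118.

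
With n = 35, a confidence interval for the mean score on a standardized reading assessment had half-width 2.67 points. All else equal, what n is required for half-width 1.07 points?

218

Margin of error scales as 1/√n, so n₂ = n₁·(E₁/E₂)².
n₂ = 35 × (2.67/1.07)² = 35 × 6.227 = 217.95
Round up: n₂ = 218.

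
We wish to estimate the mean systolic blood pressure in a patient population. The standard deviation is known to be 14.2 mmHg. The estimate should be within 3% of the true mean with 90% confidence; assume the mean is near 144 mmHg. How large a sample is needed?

30

For a mean, the margin of error is E = z·σ/√n, so n = (zσ/E)².
At 90% confidence, z = 1.645.
E = 3% of 144 = 4.32 mmHg.
n = (1.645 × 14.2 / 4.32)² = 29.24
Round up: n = 30.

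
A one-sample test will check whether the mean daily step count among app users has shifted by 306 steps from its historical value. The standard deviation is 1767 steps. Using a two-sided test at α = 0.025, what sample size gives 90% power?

n = 414

For a one-sample z-test, n = ((z_{α/2} + z_β)·σ/δ)².
z_{α/2} = 2.241 (two-sided α = 0.025); z_β = 1.282 (power 90% → β = 0.1).
n = (3.523 × 1767 / 306)² = 413.86
Round up: n = 414.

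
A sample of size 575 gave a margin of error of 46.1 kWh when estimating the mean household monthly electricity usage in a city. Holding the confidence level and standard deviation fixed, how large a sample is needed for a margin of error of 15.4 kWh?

5153

Margin of error scales as 1/√n, so n₂ = n₁·(E₁/E₂)².
n₂ = 575 × (46.1/15.4)² = 575 × 8.961 = 5152.57
Round up: n₂ = 5153.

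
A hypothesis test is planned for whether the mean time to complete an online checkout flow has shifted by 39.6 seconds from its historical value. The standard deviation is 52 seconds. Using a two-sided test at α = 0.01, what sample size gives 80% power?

21

For a one-sample z-test, n = ((z_{α/2} + z_β)·σ/δ)².
z_{α/2} = 2.576 (two-sided α = 0.01); z_β = 0.842 (power 80% → β = 0.2).
n = (3.418 × 52 / 39.6)² = 20.14
Round up: n = 21.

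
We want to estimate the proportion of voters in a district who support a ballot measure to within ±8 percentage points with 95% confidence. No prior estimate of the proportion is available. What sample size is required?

n = 151

For a proportion with margin E = 0.08 at 95% confidence, z = 1.960.
With no prior estimate, use p = 0.5, which maximizes p(1−p) at 0.25.
n = 0.25 × (z/E)² = 0.25 × (1.960/0.08)² = 150.06
Round up: n = 151.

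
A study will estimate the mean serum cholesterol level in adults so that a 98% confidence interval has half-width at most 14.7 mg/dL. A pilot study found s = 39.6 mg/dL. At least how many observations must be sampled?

n = 40

For a mean, the margin of error is E = z·σ/√n, so n = (zσ/E)².
At 98% confidence, z = 2.326.
n = (2.326 × 39.6 / 14.7)² = 39.26
Round up: n = 40.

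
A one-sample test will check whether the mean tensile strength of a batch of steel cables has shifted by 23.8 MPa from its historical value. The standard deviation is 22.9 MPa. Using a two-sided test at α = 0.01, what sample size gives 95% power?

n = 17

For a one-sample z-test, n = ((z_{α/2} + z_β)·σ/δ)².
z_{α/2} = 2.576 (two-sided α = 0.01); z_β = 1.645 (power 95% → β = 0.05).
n = (4.221 × 22.9 / 23.8)² = 16.49
Round up: n = 17.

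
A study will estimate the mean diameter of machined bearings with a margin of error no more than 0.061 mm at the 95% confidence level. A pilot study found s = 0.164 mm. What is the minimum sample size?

For a mean, the margin of error is E = z·σ/√n, so n = (zσ/E)².
At 95% confidence, z = 1.960.
n = (1.960 × 0.164 / 0.061)² = 27.77
Round up: n = 28.

28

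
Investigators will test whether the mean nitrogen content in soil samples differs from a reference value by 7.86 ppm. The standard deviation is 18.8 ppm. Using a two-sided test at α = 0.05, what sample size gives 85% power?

52

For a one-sample z-test, n = ((z_{α/2} + z_β)·σ/δ)².
z_{α/2} = 1.960 (two-sided α = 0.05); z_β = 1.036 (power 85% → β = 0.15).
n = (2.996 × 18.8 / 7.86)² = 51.35
Round up: n = 52.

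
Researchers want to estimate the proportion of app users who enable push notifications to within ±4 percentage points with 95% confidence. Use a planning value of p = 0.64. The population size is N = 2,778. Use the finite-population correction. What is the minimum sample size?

For a proportion with margin E = 0.04 at 95% confidence, z = 1.960.
n = p̂(1−p̂)(z/E)² = 0.64 × 0.36 × (1.960/0.04)² = 553.19 — call this n₀.
Finite-population correction with N = 2,778: n = n₀ / (1 + (n₀−1)/N) = 553.19 / 1.199 = 461.38
Round up: n = 462.

462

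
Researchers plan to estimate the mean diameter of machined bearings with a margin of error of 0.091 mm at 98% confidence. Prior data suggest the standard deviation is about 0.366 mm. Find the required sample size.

n = 88

For a mean, the margin of error is E = z·σ/√n, so n = (zσ/E)².
At 98% confidence, z = 2.326.
n = (2.326 × 0.366 / 0.091)² = 87.52
Round up: n = 88.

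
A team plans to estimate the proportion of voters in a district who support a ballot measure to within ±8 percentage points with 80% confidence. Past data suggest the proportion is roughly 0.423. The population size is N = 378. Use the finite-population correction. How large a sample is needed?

54

For a proportion with margin E = 0.08 at 80% confidence, z = 1.282.
n = p̂(1−p̂)(z/E)² = 0.423 × 0.577 × (1.282/0.08)² = 62.68 — call this n₀.
Finite-population correction with N = 378: n = n₀ / (1 + (n₀−1)/N) = 62.68 / 1.163 = 53.90
Round up: n = 54.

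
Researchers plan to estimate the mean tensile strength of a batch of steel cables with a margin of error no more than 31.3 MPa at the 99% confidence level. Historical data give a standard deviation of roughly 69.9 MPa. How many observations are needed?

For a mean, the margin of error is E = z·σ/√n, so n = (zσ/E)².
At 99% confidence, z = 2.576.
n = (2.576 × 69.9 / 31.3)² = 33.09
Round up: n = 34.

34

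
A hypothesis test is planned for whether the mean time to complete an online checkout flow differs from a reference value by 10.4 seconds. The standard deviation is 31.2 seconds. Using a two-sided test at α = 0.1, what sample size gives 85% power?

For a one-sample z-test, n = ((z_{α/2} + z_β)·σ/δ)².
z_{α/2} = 1.645 (two-sided α = 0.1); z_β = 1.036 (power 85% → β = 0.15).
n = (2.681 × 31.2 / 10.4)² = 64.69
Round up: n = 65.

n = 65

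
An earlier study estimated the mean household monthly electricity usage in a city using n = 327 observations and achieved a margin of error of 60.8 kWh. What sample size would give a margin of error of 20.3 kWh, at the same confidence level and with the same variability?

2934

Margin of error scales as 1/√n, so n₂ = n₁·(E₁/E₂)².
n₂ = 327 × (60.8/20.3)² = 327 × 8.97 = 2933.19
Round up: n₂ = 2934.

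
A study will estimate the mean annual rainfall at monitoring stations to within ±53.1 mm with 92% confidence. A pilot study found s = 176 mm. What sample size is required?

For a mean, the margin of error is E = z·σ/√n, so n = (zσ/E)².
At 92% confidence, z = 1.751.
n = (1.751 × 176 / 53.1)² = 33.68
Round up: n = 34.

n = 34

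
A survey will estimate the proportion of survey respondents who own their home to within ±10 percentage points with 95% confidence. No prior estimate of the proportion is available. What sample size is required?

97

For a proportion with margin E = 0.1 at 95% confidence, z = 1.960.
With no prior estimate, use p = 0.5, which maximizes p(1−p) at 0.25.
n = 0.25 × (z/E)² = 0.25 × (1.960/0.1)² = 96.04
Round up: n = 97.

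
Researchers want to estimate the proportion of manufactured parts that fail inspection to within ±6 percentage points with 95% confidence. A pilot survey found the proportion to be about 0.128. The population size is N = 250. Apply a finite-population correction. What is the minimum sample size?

n = 81

For a proportion with margin E = 0.06 at 95% confidence, z = 1.960.
n = p̂(1−p̂)(z/E)² = 0.128 × 0.872 × (1.960/0.06)² = 119.11 — call this n₀.
Finite-population correction with N = 250: n = n₀ / (1 + (n₀−1)/N) = 119.11 / 1.472 = 80.92
Round up: n = 81.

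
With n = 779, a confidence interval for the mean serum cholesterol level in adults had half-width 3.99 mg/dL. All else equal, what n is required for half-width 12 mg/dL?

n = 87

Margin of error scales as 1/√n, so n₂ = n₁·(E₁/E₂)².
n₂ = 779 × (3.99/12)² = 779 × 0.1106 = 86.16
Round up: n₂ = 87.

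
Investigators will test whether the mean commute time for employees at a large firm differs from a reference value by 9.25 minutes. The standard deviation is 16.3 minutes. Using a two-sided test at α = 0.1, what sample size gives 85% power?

For a one-sample z-test, n = ((z_{α/2} + z_β)·σ/δ)².
z_{α/2} = 1.645 (two-sided α = 0.1); z_β = 1.036 (power 85% → β = 0.15).
n = (2.681 × 16.3 / 9.25)² = 22.32
Round up: n = 23.

n = 23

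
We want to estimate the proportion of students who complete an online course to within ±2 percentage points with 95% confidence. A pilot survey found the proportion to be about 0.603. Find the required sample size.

For a proportion with margin E = 0.02 at 95% confidence, z = 1.960.
n = p̂(1−p̂)(z/E)² = 0.603 × 0.397 × (1.960/0.02)² = 2299.11
Round up: n = 2300.

2300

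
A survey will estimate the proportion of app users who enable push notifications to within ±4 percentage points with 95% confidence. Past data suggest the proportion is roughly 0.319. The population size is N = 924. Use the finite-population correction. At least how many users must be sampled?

334

For a proportion with margin E = 0.04 at 95% confidence, z = 1.960.
n = p̂(1−p̂)(z/E)² = 0.319 × 0.681 × (1.960/0.04)² = 521.59 — call this n₀.
Finite-population correction with N = 924: n = n₀ / (1 + (n₀−1)/N) = 521.59 / 1.563 = 333.71
Round up: n = 334.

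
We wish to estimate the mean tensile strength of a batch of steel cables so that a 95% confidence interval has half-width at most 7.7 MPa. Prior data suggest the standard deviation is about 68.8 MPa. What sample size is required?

307

For a mean, the margin of error is E = z·σ/√n, so n = (zσ/E)².
At 95% confidence, z = 1.960.
n = (1.960 × 68.8 / 7.7)² = 306.70
Round up: n = 307.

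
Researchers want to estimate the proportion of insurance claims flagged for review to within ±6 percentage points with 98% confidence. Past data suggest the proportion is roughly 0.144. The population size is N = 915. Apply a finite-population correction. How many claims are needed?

For a proportion with margin E = 0.06 at 98% confidence, z = 2.326.
n = p̂(1−p̂)(z/E)² = 0.144 × 0.856 × (2.326/0.06)² = 185.25 — call this n₀.
Finite-population correction with N = 915: n = n₀ / (1 + (n₀−1)/N) = 185.25 / 1.201 = 154.25
Round up: n = 155.

155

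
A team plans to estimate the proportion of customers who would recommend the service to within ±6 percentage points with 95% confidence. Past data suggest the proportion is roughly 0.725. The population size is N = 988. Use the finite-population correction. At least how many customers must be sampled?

176

For a proportion with margin E = 0.06 at 95% confidence, z = 1.960.
n = p̂(1−p̂)(z/E)² = 0.725 × 0.275 × (1.960/0.06)² = 212.76 — call this n₀.
Finite-population correction with N = 988: n = n₀ / (1 + (n₀−1)/N) = 212.76 / 1.214 = 175.26
Round up: n = 176.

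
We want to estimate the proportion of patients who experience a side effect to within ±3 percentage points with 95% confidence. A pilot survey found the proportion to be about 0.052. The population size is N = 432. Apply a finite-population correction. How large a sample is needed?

For a proportion with margin E = 0.03 at 95% confidence, z = 1.960.
n = p̂(1−p̂)(z/E)² = 0.052 × 0.948 × (1.960/0.03)² = 210.42 — call this n₀.
Finite-population correction with N = 432: n = n₀ / (1 + (n₀−1)/N) = 210.42 / 1.485 = 141.70
Round up: n = 142.

142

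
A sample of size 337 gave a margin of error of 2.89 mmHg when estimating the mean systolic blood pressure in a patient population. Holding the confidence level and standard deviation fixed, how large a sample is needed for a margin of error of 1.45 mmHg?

Margin of error scales as 1/√n, so n₂ = n₁·(E₁/E₂)².
n₂ = 337 × (2.89/1.45)² = 337 × 3.972 = 1338.56
Round up: n₂ = 1339.

n = 1339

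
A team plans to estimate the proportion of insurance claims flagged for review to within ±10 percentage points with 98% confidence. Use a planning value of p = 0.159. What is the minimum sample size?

n = 73

For a proportion with margin E = 0.1 at 98% confidence, z = 2.326.
n = p̂(1−p̂)(z/E)² = 0.159 × 0.841 × (2.326/0.1)² = 72.35
Round up: n = 73.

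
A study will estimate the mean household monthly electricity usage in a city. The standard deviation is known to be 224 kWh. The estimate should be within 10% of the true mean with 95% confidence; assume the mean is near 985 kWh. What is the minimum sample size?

For a mean, the margin of error is E = z·σ/√n, so n = (zσ/E)².
At 95% confidence, z = 1.960.
E = 10% of 985 = 98.5 kWh.
n = (1.960 × 224 / 98.5)² = 19.87
Round up: n = 20.

n = 20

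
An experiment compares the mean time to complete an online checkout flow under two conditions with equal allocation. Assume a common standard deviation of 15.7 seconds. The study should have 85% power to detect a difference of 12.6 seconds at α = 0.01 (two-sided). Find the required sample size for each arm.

41 per group

For two equal groups, n per group = 2·((z_{α/2} + z_β)·σ/δ)².
z_{α/2} = 2.576; z_β = 1.036 (power 85%).
n = 2 × (3.612 × 15.7 / 12.6)² = 2 × 20.26 = 40.52
Round up: n = 41 per group.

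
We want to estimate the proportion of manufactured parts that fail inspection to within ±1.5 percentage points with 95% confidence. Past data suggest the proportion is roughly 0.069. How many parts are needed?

For a proportion with margin E = 0.015 at 95% confidence, z = 1.960.
n = p̂(1−p̂)(z/E)² = 0.069 × 0.931 × (1.960/0.015)² = 1096.80
Round up: n = 1097.

1097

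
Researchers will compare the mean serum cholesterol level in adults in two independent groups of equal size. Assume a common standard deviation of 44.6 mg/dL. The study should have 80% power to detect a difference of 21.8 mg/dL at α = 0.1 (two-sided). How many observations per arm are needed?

52 per group

For two equal groups, n per group = 2·((z_{α/2} + z_β)·σ/δ)².
z_{α/2} = 1.645; z_β = 0.842 (power 80%).
n = 2 × (2.487 × 44.6 / 21.8)² = 2 × 25.89 = 51.78
Round up: n = 52 per group.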